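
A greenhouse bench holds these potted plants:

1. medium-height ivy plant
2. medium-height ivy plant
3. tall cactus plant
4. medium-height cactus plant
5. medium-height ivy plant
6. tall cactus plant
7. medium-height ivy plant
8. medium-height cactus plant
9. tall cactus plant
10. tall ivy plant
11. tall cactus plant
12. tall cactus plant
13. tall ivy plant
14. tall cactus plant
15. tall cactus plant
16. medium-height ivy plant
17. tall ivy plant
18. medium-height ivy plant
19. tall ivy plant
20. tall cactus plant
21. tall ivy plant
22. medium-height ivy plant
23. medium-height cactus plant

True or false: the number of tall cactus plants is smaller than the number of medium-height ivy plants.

False

|tall cactus plants| = 8.
|medium-height ivy plants| = 7.
The claim requires 8 < 7, which does not hold.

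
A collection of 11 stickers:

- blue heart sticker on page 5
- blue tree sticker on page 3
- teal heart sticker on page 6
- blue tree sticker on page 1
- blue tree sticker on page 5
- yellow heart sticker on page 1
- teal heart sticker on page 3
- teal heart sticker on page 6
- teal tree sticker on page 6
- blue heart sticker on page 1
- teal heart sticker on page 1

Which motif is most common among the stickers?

Counts by motif: heart 7, tree 4.
The maximum is 7, held uniquely by heart.

heart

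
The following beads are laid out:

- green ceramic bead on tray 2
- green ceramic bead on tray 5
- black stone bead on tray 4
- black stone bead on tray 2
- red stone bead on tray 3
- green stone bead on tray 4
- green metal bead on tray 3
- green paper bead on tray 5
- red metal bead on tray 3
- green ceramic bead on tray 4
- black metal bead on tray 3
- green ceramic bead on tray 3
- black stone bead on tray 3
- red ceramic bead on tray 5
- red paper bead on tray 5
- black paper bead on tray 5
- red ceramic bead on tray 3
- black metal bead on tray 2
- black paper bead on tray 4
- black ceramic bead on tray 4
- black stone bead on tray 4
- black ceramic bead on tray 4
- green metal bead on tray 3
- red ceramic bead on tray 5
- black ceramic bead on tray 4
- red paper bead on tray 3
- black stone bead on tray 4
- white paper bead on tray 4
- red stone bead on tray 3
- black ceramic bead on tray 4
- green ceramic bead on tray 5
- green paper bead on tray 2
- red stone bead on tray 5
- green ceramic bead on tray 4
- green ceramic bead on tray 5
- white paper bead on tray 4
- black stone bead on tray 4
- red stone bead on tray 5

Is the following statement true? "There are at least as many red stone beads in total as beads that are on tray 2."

There are 4 red stone beads.
There are 4 beads on tray 2.
The claim requires 4 ≥ 4, which holds.

True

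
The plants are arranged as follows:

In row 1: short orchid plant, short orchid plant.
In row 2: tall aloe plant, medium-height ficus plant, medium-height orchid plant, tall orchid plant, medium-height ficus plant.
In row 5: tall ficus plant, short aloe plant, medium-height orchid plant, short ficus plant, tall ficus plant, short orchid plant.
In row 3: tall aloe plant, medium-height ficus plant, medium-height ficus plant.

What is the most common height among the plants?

Counts by height: medium-height 6, tall 5, short 5.
The maximum is 6, held uniquely by medium-height.

medium-height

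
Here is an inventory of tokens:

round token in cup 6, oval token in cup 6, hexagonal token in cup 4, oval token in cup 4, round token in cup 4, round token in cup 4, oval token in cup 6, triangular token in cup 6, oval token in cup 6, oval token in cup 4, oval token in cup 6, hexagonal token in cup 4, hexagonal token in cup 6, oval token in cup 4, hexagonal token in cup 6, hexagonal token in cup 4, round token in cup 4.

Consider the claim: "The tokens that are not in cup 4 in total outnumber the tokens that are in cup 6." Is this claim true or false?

False

There are 8 tokens that are not in cup 4.
There are 8 tokens in cup 6.
The claim requires 8 > 8, which does not hold.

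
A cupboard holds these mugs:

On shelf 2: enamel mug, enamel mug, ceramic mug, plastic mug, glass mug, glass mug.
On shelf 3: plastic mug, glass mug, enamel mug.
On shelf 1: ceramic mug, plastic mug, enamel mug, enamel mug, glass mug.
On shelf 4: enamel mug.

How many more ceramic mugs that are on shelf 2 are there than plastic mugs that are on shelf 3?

ceramic mugs on shelf 2: 1.
plastic mugs on shelf 3: 1.
1 − 1 = 0.

0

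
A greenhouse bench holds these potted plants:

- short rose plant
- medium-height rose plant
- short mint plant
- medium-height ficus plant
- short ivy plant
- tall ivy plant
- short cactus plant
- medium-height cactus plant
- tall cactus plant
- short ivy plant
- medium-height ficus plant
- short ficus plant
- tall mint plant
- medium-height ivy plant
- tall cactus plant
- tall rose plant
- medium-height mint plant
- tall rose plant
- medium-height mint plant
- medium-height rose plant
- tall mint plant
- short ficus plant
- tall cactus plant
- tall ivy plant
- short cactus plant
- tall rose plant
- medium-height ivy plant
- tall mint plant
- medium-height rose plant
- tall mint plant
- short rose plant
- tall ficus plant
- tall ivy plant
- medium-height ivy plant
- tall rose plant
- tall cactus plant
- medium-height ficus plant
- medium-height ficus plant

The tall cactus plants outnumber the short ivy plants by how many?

2

tall cactus plants: 4.
short ivy plants: 2.
4 − 2 = 2.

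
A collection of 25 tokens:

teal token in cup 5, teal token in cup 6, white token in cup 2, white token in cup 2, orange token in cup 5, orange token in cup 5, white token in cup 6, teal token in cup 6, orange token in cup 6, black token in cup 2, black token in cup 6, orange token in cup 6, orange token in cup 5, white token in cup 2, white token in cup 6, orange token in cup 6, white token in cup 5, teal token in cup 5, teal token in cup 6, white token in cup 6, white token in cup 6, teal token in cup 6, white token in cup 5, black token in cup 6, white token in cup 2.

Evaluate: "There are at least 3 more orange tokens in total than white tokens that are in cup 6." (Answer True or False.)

orange tokens: 6.
white tokens in cup 6: 4.
The claim requires 6 − 4 = 2 ≥ 3, which does not hold.

False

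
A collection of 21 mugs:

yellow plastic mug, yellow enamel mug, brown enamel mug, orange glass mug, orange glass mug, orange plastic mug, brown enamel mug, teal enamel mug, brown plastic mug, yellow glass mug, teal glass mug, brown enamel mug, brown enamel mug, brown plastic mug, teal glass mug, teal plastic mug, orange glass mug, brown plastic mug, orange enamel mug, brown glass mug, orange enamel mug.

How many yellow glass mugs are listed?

1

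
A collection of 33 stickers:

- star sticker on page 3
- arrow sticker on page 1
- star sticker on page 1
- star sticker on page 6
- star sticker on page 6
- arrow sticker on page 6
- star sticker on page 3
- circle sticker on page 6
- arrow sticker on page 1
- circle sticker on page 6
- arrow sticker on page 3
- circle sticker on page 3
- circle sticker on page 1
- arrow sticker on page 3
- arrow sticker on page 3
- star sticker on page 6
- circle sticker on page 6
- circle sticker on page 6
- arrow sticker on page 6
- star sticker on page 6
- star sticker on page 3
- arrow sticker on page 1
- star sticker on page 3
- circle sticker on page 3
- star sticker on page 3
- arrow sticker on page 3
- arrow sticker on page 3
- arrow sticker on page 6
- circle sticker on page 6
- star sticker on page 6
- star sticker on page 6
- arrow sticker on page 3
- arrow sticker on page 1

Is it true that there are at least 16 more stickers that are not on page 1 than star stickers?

stickers that are not on page 1: 27.
star stickers: 12.
The claim requires 27 − 12 = 15 ≥ 16, which does not hold.

False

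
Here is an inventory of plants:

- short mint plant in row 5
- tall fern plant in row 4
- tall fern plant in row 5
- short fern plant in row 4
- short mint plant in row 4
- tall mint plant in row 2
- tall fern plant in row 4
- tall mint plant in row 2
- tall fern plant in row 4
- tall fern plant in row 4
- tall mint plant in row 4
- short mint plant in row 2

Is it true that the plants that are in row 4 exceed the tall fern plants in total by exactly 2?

plants in row 4: 7.
tall fern plants: 5.
The claim requires 7 − 5 (= 2) to equal 2, which holds.

True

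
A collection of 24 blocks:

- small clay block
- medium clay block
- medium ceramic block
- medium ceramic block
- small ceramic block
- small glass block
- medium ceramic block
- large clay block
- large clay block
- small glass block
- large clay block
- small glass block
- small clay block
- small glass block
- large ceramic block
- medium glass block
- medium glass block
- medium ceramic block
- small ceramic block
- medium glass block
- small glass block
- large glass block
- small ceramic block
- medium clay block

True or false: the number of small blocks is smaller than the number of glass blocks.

|small blocks| = 10.
|glass blocks| = 9.
The claim requires 10 < 9, which does not hold.

False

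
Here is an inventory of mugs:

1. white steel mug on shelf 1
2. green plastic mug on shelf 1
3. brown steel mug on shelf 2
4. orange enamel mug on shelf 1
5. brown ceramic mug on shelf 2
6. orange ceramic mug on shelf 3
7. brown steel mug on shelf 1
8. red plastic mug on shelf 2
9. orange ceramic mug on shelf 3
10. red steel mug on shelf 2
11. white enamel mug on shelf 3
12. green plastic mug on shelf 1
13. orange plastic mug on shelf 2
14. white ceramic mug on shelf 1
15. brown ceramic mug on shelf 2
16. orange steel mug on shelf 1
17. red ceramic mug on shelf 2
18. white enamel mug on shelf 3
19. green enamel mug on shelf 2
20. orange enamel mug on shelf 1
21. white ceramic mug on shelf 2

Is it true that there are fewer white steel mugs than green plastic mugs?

white steel mugs: 1.
green plastic mugs: 2.
The claim requires 1 < 2, which holds.

True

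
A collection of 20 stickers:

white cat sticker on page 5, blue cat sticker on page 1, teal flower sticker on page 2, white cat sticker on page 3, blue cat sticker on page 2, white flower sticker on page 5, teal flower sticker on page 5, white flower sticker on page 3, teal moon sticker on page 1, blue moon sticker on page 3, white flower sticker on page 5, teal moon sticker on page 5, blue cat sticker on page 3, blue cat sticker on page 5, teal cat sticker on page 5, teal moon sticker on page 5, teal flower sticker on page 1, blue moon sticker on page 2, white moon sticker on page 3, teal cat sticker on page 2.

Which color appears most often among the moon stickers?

Counts by color (restricted to moon stickers): teal 3, blue 2, white 1.
The maximum is 3, held uniquely by teal.

teal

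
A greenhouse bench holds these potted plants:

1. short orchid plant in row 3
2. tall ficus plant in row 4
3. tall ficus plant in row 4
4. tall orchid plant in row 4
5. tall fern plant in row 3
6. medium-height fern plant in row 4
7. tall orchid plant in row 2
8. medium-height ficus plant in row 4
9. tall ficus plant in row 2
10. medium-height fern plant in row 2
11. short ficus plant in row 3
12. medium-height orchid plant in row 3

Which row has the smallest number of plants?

row 2

Counts by row: row 4→5, row 3→4, row 2→3.
The minimum is 3, held uniquely by row 2.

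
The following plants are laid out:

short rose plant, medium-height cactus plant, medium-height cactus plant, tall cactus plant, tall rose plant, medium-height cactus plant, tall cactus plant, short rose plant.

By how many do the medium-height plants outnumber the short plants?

1

medium-height plants: 3.
short plants: 2.
3 − 2 = 1.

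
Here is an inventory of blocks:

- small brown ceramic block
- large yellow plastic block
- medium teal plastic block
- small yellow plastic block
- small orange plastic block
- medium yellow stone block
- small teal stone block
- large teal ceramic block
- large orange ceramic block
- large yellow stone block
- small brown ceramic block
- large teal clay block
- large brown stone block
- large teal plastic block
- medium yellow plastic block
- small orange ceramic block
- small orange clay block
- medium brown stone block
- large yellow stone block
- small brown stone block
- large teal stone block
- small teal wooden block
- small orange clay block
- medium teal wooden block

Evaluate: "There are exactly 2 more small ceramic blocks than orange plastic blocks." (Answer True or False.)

|small ceramic blocks| = 3.
|orange plastic blocks| = 1.
The claim requires 3 − 1 (= 2) to equal 2, which holds.

True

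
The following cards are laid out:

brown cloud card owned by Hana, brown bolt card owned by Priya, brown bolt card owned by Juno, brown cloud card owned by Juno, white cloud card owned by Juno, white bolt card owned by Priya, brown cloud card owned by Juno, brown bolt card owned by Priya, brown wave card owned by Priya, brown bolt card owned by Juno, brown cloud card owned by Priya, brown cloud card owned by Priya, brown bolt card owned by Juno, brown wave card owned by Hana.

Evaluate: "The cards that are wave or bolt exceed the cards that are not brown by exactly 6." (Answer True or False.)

True

cards that are wave or bolt: 8.
cards that are not brown: 2.
The claim requires 8 − 2 (= 6) to equal 6, which holds.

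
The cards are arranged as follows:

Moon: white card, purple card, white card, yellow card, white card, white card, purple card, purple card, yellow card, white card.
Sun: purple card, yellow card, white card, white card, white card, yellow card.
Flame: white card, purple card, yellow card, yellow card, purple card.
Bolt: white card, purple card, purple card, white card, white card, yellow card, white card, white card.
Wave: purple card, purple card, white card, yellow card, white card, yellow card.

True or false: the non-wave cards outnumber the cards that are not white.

|non-wave cards| = 29.
|cards that are not white| = 19.
The claim requires 29 > 19, which holds.

True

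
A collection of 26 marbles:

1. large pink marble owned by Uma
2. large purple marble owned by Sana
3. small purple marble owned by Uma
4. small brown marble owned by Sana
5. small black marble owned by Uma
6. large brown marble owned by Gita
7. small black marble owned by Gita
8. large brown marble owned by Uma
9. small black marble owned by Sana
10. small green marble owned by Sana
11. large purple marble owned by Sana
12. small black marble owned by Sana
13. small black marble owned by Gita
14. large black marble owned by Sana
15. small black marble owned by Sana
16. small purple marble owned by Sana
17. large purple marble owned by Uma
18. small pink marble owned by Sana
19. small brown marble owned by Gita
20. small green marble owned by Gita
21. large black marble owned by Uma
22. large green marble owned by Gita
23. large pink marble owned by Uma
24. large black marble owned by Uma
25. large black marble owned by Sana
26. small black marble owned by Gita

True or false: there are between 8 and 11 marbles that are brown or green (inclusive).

There are 7 marbles that are brown or green.
The claim requires 8 ≤ 7 ≤ 11, which does not hold.

False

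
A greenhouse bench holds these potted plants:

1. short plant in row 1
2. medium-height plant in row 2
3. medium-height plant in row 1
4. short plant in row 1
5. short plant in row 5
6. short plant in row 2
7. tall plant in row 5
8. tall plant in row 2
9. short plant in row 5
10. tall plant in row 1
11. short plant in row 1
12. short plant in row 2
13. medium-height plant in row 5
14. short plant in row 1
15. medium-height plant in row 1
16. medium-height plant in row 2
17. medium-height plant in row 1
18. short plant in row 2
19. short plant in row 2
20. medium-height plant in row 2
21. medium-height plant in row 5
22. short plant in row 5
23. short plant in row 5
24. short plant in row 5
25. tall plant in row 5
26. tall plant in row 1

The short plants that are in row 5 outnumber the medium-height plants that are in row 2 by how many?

short plants in row 5: 5.
medium-height plants in row 2: 3.
5 − 3 = 2.

2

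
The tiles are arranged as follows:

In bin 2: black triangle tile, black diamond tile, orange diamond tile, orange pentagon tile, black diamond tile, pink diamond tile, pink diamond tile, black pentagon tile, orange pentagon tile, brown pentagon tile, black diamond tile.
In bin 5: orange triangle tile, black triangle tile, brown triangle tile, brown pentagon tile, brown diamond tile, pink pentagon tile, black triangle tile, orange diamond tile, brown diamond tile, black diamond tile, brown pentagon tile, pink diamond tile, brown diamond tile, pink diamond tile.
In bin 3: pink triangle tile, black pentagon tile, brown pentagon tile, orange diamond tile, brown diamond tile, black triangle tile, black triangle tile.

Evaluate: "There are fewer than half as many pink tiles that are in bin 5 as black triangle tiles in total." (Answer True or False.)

False

pink tiles in bin 5: 3.
black triangle tiles: 5.
The claim requires 2 × 3 = 6 < 5, which does not hold.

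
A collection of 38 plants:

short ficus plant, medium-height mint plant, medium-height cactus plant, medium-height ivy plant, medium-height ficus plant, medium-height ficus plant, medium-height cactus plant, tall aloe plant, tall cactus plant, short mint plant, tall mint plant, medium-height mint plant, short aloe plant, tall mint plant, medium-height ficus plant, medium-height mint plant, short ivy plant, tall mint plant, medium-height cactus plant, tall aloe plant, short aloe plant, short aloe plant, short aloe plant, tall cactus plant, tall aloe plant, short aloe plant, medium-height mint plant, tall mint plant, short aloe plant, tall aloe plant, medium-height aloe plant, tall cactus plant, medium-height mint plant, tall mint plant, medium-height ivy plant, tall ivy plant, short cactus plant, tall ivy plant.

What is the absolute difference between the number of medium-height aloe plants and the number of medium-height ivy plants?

medium-height aloe plants: 1. medium-height ivy plants: 2.
|1 − 2| = 2 − 1 = 1.

1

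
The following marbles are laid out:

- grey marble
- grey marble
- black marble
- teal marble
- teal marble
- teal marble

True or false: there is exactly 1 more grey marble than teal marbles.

False

|grey marbles| = 2.
|teal marbles| = 3.
The claim requires 2 − 3 (= -1) to equal 1, which does not hold.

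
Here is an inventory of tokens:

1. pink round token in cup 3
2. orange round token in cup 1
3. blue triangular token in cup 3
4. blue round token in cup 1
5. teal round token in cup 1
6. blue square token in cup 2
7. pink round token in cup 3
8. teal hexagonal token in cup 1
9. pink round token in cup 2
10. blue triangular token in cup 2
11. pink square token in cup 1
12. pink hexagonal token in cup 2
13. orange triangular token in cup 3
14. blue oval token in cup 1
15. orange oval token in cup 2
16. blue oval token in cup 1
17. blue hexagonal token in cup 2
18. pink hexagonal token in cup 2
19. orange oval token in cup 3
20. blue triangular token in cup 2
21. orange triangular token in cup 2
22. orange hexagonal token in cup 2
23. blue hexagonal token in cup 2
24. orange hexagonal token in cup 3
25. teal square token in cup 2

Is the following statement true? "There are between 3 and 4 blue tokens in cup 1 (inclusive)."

|blue tokens in cup 1| = 3.
The claim requires 3 ≤ 3 ≤ 4, which holds.

True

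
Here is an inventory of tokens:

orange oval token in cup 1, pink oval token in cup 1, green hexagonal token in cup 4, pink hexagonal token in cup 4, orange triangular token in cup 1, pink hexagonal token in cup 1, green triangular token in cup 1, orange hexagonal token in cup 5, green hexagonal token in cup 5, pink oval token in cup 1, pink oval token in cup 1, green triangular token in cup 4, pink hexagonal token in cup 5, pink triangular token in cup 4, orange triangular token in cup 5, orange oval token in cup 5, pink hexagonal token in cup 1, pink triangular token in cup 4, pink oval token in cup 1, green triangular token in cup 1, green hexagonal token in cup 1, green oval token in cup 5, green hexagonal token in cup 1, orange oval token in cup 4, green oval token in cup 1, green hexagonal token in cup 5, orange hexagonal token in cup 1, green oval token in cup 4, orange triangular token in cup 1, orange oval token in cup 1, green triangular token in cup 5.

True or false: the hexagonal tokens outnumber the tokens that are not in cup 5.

False

There are 11 hexagonal tokens.
There are 23 tokens that are not in cup 5.
The claim requires 11 > 23, which does not hold.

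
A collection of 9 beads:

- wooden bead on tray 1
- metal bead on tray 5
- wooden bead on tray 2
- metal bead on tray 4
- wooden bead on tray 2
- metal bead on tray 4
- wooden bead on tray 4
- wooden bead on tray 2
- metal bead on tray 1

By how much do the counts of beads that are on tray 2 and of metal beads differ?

1

beads on tray 2: 3. metal beads: 4.
|3 − 4| = 4 − 3 = 1.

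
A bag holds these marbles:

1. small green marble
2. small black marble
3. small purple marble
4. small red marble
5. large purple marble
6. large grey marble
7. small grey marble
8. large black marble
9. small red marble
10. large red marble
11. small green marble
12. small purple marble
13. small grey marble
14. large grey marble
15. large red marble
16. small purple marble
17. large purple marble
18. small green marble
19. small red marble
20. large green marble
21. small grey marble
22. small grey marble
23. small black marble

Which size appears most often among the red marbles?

small

Counts by size (restricted to red marbles): small 3, large 2.
The maximum is 3, held uniquely by small.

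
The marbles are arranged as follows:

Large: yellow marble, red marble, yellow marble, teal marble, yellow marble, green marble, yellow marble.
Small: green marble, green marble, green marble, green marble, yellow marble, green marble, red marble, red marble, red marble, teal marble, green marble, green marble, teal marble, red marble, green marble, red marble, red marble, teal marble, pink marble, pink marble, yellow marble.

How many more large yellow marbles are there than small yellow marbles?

2

large yellow marbles: 4.
small yellow marbles: 2.
4 − 2 = 2.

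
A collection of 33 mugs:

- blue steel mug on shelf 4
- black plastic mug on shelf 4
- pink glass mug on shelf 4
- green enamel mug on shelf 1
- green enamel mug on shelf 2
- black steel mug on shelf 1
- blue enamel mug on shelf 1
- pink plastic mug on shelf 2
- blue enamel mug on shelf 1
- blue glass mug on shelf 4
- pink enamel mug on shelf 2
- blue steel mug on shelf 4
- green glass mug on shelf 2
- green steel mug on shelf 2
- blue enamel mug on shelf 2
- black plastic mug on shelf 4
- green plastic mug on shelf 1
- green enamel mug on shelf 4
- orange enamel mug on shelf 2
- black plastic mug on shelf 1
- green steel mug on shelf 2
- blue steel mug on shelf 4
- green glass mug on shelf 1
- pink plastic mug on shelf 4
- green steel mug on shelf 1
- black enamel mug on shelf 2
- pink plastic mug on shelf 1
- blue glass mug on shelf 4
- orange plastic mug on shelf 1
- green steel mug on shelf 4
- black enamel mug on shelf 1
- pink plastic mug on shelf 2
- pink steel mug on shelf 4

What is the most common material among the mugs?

Counts by material: enamel 10, steel 9, plastic 9, glass 5.
The maximum is 10, held uniquely by enamel.

enamel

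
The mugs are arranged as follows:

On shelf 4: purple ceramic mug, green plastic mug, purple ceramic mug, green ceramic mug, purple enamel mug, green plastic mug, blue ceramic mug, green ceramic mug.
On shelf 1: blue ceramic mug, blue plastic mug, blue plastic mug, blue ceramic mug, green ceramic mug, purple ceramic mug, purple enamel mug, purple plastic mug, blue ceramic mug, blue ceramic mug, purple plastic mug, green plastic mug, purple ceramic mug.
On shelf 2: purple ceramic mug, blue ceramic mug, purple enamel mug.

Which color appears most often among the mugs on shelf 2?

Counts by color (restricted to mugs on shelf 2): purple 2, blue 1.
The maximum is 2, held uniquely by purple.

purple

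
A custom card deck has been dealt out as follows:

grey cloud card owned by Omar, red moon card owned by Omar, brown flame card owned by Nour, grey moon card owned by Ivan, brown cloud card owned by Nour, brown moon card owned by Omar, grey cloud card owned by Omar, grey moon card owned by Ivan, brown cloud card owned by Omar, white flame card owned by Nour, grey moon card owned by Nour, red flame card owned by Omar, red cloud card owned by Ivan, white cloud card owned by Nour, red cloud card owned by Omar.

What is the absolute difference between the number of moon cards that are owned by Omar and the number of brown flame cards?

1

moon cards owned by Omar: 2. brown flame cards: 1.
|2 − 1| = 2 − 1 = 1.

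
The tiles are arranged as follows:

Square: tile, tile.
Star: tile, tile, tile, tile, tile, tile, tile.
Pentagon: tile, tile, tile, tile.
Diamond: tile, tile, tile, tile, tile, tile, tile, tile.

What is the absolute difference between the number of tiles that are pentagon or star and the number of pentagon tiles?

tiles that are pentagon or star: 11. pentagon tiles: 4.
|11 − 4| = 11 − 4 = 7.

7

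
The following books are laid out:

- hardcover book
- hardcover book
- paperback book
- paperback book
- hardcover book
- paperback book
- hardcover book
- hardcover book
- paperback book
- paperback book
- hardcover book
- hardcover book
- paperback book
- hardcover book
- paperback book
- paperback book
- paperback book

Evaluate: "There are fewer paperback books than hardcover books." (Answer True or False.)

|paperback books| = 9.
|hardcover books| = 8.
The claim requires 9 < 8, which does not hold.

False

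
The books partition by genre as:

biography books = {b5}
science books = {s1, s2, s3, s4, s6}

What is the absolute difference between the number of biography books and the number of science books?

4

biography books: 1. science books: 5.
|1 − 5| = 5 − 1 = 4.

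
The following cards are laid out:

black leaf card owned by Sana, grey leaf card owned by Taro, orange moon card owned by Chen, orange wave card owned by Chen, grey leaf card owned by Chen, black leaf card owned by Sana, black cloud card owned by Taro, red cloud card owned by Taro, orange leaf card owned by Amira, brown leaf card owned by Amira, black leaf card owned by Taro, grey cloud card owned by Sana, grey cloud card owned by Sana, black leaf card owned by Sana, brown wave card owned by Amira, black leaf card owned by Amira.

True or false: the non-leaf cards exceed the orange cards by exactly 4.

There are 7 non-leaf cards.
There are 3 orange cards.
The claim requires 7 − 3 (= 4) to equal 4, which holds.

True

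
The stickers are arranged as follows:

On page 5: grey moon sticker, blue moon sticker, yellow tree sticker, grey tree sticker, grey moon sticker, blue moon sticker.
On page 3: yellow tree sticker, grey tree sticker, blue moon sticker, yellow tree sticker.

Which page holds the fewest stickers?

page 3

Counts by page: page 5→6, page 3→4.
The minimum is 4, held uniquely by page 3.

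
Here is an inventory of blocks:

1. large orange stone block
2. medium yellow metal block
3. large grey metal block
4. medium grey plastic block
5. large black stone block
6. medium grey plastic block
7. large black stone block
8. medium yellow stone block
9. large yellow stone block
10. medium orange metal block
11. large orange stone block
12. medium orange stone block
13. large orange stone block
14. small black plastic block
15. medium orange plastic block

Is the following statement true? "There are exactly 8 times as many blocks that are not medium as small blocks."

True

|blocks that are not medium| = 8.
|small blocks| = 1.
The claim requires 8 = 8 × 1 = 8, which holds.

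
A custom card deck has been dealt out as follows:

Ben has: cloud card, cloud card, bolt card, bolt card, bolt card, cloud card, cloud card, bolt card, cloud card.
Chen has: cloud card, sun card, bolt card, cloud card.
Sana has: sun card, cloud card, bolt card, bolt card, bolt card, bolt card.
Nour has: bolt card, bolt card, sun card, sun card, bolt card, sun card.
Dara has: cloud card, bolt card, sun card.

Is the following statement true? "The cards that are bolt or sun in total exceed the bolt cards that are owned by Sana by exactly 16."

|cards that are bolt or sun| = 19.
|bolt cards owned by Sana| = 4.
The claim requires 19 − 4 (= 15) to equal 16, which does not hold.

False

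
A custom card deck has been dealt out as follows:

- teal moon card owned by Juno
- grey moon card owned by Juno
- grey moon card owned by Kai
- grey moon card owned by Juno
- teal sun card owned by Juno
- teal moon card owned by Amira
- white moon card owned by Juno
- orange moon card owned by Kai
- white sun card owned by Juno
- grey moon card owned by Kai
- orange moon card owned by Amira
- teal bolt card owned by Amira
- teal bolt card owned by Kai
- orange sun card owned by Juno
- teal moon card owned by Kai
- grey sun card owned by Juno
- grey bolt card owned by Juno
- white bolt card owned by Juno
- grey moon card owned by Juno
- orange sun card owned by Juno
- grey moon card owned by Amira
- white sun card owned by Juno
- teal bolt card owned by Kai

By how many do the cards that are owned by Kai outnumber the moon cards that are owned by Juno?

cards owned by Kai: 6.
moon cards owned by Juno: 5.
6 − 5 = 1.

1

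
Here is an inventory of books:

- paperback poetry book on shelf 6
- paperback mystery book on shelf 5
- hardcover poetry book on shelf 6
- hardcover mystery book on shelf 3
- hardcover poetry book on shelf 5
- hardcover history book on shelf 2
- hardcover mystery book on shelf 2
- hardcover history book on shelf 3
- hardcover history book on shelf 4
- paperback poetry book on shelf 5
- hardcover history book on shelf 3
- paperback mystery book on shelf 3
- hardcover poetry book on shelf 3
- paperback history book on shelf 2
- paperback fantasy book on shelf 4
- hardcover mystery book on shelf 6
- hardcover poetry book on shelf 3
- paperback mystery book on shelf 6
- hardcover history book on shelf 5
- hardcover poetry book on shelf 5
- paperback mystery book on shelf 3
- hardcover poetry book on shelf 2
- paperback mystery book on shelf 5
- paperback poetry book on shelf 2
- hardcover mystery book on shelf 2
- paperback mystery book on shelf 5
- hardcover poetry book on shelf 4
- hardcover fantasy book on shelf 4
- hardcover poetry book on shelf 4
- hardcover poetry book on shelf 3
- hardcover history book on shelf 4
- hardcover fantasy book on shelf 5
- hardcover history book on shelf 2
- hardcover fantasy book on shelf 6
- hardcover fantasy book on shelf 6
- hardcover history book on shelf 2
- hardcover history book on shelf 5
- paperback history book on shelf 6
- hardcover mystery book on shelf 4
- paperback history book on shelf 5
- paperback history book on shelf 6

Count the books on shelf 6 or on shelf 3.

on shelf 3: 8; on shelf 6: 8; together 8 + 8 = 16.

16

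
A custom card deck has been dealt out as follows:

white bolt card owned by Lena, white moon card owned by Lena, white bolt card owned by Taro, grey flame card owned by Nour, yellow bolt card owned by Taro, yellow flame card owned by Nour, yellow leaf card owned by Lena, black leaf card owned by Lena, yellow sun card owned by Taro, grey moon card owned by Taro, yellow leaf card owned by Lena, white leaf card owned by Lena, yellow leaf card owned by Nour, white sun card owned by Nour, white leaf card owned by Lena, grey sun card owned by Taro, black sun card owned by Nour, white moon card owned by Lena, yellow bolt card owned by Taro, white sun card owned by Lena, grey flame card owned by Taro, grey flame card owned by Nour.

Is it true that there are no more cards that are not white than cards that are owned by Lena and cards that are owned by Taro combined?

True

cards that are not white: 14.
cards owned by Lena: 9; cards owned by Taro: 7; combined: 9 + 7 = 16.
The claim requires 14 ≤ 16, which holds.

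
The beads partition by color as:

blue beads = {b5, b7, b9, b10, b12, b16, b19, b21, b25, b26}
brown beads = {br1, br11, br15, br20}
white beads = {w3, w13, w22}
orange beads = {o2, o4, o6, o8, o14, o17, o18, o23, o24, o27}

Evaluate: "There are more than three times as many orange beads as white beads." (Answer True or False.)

There are 10 orange beads.
There are 3 white beads.
The claim requires 10 > 3 × 3 = 9, which holds.

True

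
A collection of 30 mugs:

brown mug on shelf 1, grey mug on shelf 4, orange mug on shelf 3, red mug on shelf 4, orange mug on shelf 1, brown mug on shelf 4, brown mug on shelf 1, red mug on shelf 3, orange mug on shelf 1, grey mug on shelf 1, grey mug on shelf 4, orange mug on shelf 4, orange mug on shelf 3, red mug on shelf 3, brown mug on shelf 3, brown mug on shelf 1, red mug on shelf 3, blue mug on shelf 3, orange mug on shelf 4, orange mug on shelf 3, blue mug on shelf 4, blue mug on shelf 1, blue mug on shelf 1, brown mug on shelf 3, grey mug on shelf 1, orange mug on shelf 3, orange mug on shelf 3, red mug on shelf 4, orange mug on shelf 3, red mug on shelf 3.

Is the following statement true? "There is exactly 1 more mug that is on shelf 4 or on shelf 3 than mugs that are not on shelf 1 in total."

False

There are 21 mugs on shelf 4 or on shelf 3.
There are 21 mugs that are not on shelf 1.
The claim requires 21 − 21 (= 0) to equal 1, which does not hold.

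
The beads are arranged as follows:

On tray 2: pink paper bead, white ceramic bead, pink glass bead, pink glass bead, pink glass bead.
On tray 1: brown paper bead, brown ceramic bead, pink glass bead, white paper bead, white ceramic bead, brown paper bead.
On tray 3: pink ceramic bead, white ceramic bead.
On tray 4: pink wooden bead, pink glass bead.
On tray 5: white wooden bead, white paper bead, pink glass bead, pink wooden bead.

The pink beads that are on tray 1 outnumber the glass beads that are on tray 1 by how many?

0

pink beads on tray 1: 1.
glass beads on tray 1: 1.
1 − 1 = 0.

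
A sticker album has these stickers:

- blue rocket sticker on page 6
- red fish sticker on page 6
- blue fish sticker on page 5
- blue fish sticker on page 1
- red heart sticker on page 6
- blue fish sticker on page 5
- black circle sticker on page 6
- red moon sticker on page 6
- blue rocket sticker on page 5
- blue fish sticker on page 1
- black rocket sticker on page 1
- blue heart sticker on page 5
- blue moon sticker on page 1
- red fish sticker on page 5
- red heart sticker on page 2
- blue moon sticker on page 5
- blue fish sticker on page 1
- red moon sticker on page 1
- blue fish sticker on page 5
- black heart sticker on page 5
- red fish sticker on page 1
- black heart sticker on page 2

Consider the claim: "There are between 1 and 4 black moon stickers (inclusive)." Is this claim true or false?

|black moon stickers| = 0.
The claim requires 1 ≤ 0 ≤ 4, which does not hold.

False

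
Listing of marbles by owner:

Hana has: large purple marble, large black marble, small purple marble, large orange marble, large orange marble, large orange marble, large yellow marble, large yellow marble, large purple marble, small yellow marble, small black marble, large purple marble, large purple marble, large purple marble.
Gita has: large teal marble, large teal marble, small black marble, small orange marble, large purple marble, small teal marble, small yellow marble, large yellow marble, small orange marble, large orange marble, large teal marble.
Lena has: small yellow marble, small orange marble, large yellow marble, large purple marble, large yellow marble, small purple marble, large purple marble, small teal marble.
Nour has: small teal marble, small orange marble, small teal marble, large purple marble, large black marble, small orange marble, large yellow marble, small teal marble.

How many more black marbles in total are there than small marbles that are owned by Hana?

black marbles: 4.
small marbles owned by Hana: 3.
4 − 3 = 1.

1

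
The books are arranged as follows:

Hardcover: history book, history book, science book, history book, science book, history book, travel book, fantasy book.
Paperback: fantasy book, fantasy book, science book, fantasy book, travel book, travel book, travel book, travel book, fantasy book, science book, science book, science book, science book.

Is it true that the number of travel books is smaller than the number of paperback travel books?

False

|travel books| = 5.
|paperback travel books| = 4.
The claim requires 5 < 4, which does not hold.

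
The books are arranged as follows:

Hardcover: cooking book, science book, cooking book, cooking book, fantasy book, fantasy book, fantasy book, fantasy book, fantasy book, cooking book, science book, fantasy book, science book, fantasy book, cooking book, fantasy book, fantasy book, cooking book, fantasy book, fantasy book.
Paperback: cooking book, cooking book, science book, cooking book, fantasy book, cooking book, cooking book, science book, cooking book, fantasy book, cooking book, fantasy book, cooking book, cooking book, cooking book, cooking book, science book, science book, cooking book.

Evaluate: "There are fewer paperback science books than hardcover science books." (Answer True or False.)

|paperback science books| = 4.
|hardcover science books| = 3.
The claim requires 4 < 3, which does not hold.

False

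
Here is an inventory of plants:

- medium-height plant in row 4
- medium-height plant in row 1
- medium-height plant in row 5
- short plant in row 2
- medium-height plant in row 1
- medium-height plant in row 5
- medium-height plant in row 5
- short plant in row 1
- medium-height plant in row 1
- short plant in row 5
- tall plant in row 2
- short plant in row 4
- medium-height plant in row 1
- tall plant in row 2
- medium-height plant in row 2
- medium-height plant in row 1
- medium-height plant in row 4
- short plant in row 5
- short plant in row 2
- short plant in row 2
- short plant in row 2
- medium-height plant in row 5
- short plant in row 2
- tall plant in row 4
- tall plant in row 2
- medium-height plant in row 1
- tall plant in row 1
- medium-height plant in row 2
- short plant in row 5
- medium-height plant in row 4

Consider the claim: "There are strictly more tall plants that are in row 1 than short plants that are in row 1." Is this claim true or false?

tall plants in row 1: 1.
short plants in row 1: 1.
The claim requires 1 > 1, which does not hold.

False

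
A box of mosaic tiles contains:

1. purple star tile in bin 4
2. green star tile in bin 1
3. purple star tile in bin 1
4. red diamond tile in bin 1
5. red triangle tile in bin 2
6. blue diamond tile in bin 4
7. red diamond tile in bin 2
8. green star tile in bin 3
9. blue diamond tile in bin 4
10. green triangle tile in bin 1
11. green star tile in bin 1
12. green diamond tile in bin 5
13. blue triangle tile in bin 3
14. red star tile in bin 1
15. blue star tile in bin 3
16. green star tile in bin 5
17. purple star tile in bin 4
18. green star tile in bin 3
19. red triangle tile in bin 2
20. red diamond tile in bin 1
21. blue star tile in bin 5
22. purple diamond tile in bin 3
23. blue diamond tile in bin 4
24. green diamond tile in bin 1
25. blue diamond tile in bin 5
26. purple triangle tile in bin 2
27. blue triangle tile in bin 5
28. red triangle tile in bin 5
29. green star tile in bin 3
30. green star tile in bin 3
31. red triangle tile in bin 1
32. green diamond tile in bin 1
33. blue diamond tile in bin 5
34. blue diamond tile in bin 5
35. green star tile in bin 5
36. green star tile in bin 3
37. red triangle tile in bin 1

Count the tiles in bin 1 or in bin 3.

in bin 1: 11; in bin 3: 8; together 11 + 8 = 19.

19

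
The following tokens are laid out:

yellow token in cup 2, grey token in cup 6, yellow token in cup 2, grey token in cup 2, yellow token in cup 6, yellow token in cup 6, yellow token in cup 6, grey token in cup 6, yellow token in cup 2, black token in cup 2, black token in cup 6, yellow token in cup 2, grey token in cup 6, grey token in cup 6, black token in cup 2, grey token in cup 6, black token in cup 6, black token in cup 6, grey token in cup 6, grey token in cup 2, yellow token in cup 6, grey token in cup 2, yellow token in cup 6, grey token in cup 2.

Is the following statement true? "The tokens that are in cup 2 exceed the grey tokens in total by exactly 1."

False

tokens in cup 2: 10.
grey tokens: 10.
The claim requires 10 − 10 (= 0) to equal 1, which does not hold.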